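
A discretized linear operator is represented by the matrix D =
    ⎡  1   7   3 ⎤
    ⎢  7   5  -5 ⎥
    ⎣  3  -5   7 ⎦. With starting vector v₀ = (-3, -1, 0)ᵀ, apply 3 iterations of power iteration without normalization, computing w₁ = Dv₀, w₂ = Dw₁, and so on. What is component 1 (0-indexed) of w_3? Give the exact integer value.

-2688

w1 = Dv₀ = (-10, -26, -4)
w2 = Dw1 = (-204, -180, 72)
w3 = Dw2 = (-1248, -2688, 792)
The requested component of w3 is -2688.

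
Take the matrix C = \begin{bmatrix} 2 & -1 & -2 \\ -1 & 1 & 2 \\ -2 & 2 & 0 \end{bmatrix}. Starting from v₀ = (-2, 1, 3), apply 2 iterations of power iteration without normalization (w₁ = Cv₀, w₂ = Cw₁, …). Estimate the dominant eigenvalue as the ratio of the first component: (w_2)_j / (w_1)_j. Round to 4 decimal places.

w1 = Cv₀ = (-11, 9, 6)
w2 = Cw1 = (-43, 32, 40)
Ratio at component: -43 / -11 = 3.9091

λ ≈ 3.9091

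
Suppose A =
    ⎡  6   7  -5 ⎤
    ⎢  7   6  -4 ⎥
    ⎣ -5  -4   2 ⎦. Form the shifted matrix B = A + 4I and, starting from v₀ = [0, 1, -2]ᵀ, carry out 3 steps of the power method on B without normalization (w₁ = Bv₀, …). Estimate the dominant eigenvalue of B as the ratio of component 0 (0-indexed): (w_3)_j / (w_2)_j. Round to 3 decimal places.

B = A + 4I has rows (10, 7, -5); (7, 10, -4); (-5, -4, 6)
w1 = Bv₀ = (10·0 + 7·1 + (-5)·(-2); 7·0 + 10·1 + (-4)·(-2); (-5)·0 + (-4)·1 + 6·(-2)) = (17, 18, -16)
w2 = Bw1 = (10·17 + 7·18 + (-5)·(-16); 7·17 + 10·18 + (-4)·(-16); (-5)·17 + (-4)·18 + 6·(-16)) = (376, 363, -253)
w3 = Bw2 = (7566, 7274, -4850)
Ratio: 7566/376 = 20.122

μ ≈ 20.122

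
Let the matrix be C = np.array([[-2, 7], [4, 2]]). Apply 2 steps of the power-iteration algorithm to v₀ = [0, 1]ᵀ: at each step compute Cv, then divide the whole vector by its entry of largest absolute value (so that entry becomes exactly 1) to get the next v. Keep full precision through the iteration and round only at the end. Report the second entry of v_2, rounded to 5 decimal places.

1.00000

Cv0 = (7.000000, 2.000000); divide by 7.000000 → v1 = (1.000000, 0.285714)
Cv1 = (0.000000, 4.571429); divide by 4.571429 → v2 = (0.000000, 1.000000)
Requested entry of v2: 32/32 = 1.00000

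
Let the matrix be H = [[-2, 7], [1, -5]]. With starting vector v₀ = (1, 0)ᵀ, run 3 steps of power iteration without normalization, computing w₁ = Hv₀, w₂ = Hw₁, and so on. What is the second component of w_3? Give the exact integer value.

46

w1 = Hv₀ = (-2, 1)
w2 = Hw1 = (11, -7)
w3 = Hw2 = (-71, 46)
The requested component of w3 is 46.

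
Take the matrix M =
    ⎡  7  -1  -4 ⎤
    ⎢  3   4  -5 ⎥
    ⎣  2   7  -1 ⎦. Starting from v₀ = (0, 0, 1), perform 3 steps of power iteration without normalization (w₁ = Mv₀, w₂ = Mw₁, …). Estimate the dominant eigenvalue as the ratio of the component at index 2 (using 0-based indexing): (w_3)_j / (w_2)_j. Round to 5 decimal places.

w1 = Mv₀ = (-4, -5, -1)
w2 = Mw1 = (-19, -27, -42)
w3 = Mw2 = (62, 45, -185)
Ratio at component: -185 / -42 = 4.40476

λ ≈ 4.40476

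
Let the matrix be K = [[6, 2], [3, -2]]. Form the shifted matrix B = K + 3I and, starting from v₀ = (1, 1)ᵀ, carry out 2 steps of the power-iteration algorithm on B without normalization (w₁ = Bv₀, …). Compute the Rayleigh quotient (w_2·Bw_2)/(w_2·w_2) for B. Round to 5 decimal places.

9.68989

B = K + 3I has rows (9, 2); (3, 1)
w1 = Bv₀ = (11, 4)
w2 = Bw1 = (107, 37)
Bw2 = (1037, 358)
w2·Bw2 = 124205; w2·w2 = 12818; μ ≈ 124205/12818 = 9.68989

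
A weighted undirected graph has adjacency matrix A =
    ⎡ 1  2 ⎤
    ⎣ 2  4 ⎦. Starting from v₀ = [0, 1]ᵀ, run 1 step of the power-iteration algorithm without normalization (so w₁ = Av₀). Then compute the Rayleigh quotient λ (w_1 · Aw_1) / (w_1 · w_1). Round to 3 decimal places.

w1 = Av₀ = (2, 4)
Aw1 = (10, 20)
w1·Aw1 = 2·10 + 4·20 = 100; w1·w1 = 2·2 + 4·4 = 20
λ ≈ 100/20 = 5.000

λ ≈ 5.000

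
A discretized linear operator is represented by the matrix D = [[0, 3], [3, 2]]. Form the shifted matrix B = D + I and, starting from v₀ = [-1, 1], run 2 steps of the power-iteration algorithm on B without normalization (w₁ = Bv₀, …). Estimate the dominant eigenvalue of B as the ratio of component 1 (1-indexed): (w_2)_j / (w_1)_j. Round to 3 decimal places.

1.000

B = D + I has rows (1, 3); (3, 3)
w1 = Bv₀ = (1·(-1) + 3·1; 3·(-1) + 3·1) = (2, 0)
w2 = Bw1 = (1·2 + 3·0; 3·2 + 3·0) = (2, 6)
Ratio: 2/2 = 1.000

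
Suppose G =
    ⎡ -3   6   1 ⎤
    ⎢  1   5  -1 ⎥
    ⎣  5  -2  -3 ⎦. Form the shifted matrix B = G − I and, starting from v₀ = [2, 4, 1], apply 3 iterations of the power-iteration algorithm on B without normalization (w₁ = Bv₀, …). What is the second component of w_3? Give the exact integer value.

B = G − I has rows (-4, 6, 1); (1, 4, -1); (5, -2, -4)
w1 = Bv₀ = (17, 17, -2)
w2 = Bw1 = (32, 87, 59)
w3 = Bw2 = (453, 321, -250)
Requested component of w3: 321

321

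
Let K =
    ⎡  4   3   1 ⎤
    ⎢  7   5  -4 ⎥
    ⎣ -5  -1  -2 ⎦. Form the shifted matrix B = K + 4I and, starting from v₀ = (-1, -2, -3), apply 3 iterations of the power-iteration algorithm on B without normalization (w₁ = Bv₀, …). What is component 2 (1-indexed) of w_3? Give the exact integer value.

B = K + 4I has rows (8, 3, 1); (7, 9, -4); (-5, -1, 2)
w1 = Bv₀ = (8·(-1) + 3·(-2) + 1·(-3); 7·(-1) + 9·(-2) + (-4)·(-3); (-5)·(-1) + (-1)·(-2) + 2·(-3)) = (-17, -13, 1)
w2 = Bw1 = (8·(-17) + 3·(-13) + 1·1; 7·(-17) + 9·(-13) + (-4)·1; (-5)·(-17) + (-1)·(-13) + 2·1) = (-174, -240, 100)
w3 = Bw2 = (-2012, -3778, 1310)
Requested component of w3: -3778

-3778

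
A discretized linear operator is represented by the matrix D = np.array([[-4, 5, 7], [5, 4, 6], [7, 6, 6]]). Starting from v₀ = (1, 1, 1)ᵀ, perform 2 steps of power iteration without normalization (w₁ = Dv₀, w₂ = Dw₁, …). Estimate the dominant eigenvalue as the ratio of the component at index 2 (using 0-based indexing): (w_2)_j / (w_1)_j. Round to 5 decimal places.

13.68421

w1 = Dv₀ = (8, 15, 19)
w2 = Dw1 = (176, 214, 260)
Ratio at component: 260 / 19 = 13.68421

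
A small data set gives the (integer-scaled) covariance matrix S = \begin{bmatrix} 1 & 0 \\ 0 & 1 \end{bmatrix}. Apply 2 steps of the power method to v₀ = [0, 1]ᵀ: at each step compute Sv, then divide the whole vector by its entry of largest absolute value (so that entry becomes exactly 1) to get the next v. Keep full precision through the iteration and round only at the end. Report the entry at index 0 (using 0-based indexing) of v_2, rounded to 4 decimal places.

0.0000

Sv0 = (0.00000, 1.00000); divide by 1.00000 → v1 = (0.00000, 1.00000)
Sv1 = (0.00000, 1.00000); divide by 1.00000 → v2 = (0.00000, 1.00000)
Requested entry of v2: 0/1 = 0.0000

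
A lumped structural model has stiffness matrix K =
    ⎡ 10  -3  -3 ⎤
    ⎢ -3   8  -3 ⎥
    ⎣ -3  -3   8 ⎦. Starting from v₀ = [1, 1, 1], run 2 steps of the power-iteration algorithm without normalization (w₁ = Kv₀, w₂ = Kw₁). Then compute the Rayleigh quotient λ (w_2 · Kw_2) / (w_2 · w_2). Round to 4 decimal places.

λ ≈ 10.7980

w1 = Kv₀ = (10·1 + (-3)·1 + (-3)·1; (-3)·1 + 8·1 + (-3)·1; (-3)·1 + (-3)·1 + 8·1) = (4, 2, 2)
w2 = Kw1 = (10·4 + (-3)·2 + (-3)·2; (-3)·4 + 8·2 + (-3)·2; (-3)·4 + (-3)·2 + 8·2) = (28, -2, -2)
Kw2 = (292, -94, -94)
w2·Kw2 = 28·292 + (-2)·(-94) + (-2)·(-94) = 8552; w2·w2 = 28·28 + (-2)·(-2) + (-2)·(-2) = 792
λ ≈ 8552/792 = 10.7980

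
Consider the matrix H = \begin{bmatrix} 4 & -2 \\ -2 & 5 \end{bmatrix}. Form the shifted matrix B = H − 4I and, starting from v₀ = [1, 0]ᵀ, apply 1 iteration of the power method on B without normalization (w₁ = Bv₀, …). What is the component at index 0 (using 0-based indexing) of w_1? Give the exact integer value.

B = H − 4I has rows (0, -2); (-2, 1)
w1 = Bv₀ = (0·1 + (-2)·0; (-2)·1 + 1·0) = (0, -2)
Requested component of w1: 0

0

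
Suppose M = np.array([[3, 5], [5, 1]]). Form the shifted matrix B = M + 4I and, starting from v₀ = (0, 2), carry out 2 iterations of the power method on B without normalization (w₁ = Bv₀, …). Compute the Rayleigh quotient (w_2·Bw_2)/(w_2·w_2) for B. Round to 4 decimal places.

B = M + 4I has rows (7, 5); (5, 5)
w1 = Bv₀ = (7·0 + 5·2; 5·0 + 5·2) = (10, 10)
w2 = Bw1 = (7·10 + 5·10; 5·10 + 5·10) = (120, 100)
Bw2 = (1340, 1100)
w2·Bw2 = 270800; w2·w2 = 24400; μ ≈ 270800/24400 = 11.0984

11.0984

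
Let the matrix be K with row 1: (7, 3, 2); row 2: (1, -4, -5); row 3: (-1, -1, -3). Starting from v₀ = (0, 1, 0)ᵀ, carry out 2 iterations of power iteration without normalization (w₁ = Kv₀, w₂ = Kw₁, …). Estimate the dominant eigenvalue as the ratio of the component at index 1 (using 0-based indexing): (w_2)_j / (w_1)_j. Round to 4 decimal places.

-6.0000

w1 = Kv₀ = (7·0 + 3·1 + 2·0; 1·0 + (-4)·1 + (-5)·0; (-1)·0 + (-1)·1 + (-3)·0) = (3, -4, -1)
w2 = Kw1 = (7·3 + 3·(-4) + 2·(-1); 1·3 + (-4)·(-4) + (-5)·(-1); (-1)·3 + (-1)·(-4) + (-3)·(-1)) = (7, 24, 4)
Ratio at component: 24 / -4 = -6.0000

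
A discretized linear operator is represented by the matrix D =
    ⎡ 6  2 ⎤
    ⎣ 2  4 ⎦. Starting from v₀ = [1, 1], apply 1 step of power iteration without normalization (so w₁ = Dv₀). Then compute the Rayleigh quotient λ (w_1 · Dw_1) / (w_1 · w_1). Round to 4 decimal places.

w1 = Dv₀ = (6·1 + 2·1; 2·1 + 4·1) = (8, 6)
Dw1 = (60, 40)
w1·Dw1 = 8·60 + 6·40 = 720; w1·w1 = 8·8 + 6·6 = 100
λ ≈ 720/100 = 7.2000

7.2000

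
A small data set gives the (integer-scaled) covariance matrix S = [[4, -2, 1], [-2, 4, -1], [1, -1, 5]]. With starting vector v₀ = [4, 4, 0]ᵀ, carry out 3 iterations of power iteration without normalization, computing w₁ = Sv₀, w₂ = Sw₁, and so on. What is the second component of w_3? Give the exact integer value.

w1 = Sv₀ = (4·4 + (-2)·4 + 1·0; (-2)·4 + 4·4 + (-1)·0; 1·4 + (-1)·4 + 5·0) = (8, 8, 0)
w2 = Sw1 = (4·8 + (-2)·8 + 1·0; (-2)·8 + 4·8 + (-1)·0; 1·8 + (-1)·8 + 5·0) = (16, 16, 0)
w3 = Sw2 = (32, 32, 0)
The requested component of w3 is 32.

32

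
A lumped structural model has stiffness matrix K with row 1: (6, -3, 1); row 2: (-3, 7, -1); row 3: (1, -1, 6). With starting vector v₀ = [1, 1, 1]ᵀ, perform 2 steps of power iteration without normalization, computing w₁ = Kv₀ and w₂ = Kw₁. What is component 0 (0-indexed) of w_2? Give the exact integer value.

21

w1 = Kv₀ = (6·1 + (-3)·1 + 1·1; (-3)·1 + 7·1 + (-1)·1; 1·1 + (-1)·1 + 6·1) = (4, 3, 6)
w2 = Kw1 = (6·4 + (-3)·3 + 1·6; (-3)·4 + 7·3 + (-1)·6; 1·4 + (-1)·3 + 6·6) = (21, 3, 37)
The requested component of w2 is 21.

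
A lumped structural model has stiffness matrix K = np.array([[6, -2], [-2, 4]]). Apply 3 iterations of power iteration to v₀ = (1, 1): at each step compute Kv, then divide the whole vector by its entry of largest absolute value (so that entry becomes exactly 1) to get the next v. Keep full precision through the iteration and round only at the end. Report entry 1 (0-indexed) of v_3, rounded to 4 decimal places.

Kv0 = (4.00000, 2.00000); divide by 4.00000 → v1 = (1.00000, 0.50000)
Kv1 = (5.00000, 0.00000); divide by 5.00000 → v2 = (1.00000, 0.00000)
Kv2 = (6.00000, -2.00000); divide by 6.00000 → v3 = (1.00000, -0.33333)
Requested entry of v3: -40/120 = -0.3333

-0.3333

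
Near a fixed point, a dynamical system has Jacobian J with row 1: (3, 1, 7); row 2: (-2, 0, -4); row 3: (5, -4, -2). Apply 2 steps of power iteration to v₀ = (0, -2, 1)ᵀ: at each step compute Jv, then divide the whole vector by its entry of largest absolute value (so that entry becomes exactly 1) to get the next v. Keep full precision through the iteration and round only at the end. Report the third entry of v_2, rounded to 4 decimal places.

0.5472

Jv0 = (5.00000, -4.00000, 6.00000); divide by 6.00000 → v1 = (0.83333, -0.66667, 1.00000)
Jv1 = (8.83333, -5.66667, 4.83333); divide by 8.83333 → v2 = (1.00000, -0.64151, 0.54717)
Requested entry of v2: 29/53 = 0.5472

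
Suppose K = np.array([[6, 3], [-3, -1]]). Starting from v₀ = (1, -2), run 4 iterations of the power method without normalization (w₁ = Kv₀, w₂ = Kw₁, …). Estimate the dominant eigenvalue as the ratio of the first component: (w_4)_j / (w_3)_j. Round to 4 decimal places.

4.4000

w1 = Kv₀ = (0, -1)
w2 = Kw1 = (-3, 1)
w3 = Kw2 = (-15, 8)
w4 = Kw3 = (-66, 37)
Ratio at component: -66 / -15 = 4.4000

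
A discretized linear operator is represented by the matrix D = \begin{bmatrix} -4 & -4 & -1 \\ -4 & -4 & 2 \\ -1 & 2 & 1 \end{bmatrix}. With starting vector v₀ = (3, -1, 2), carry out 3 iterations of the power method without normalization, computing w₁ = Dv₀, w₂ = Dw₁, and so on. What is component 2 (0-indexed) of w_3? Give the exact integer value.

40

w1 = Dv₀ = (-10, -4, -3)
w2 = Dw1 = (59, 50, -1)
w3 = Dw2 = (-435, -438, 40)
The requested component of w3 is 40.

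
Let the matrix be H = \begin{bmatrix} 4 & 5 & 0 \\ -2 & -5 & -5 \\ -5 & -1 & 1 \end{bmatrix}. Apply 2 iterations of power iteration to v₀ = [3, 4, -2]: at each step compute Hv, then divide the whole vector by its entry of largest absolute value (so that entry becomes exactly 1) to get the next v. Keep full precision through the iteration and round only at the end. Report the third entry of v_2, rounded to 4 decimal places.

Hv0 = (32.00000, -16.00000, -21.00000); divide by 32.00000 → v1 = (1.00000, -0.50000, -0.65625)
Hv1 = (1.50000, 3.78125, -5.15625); divide by -5.15625 → v2 = (-0.29091, -0.73333, 1.00000)
Requested entry of v2: -165/-165 = 1.0000

1.0000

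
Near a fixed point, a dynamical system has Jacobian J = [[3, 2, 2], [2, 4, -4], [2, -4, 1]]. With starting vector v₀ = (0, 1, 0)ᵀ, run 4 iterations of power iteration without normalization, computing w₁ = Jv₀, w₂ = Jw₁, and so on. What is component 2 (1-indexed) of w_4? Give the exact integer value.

w1 = Jv₀ = (3·0 + 2·1 + 2·0; 2·0 + 4·1 + (-4)·0; 2·0 + (-4)·1 + 1·0) = (2, 4, -4)
w2 = Jw1 = (3·2 + 2·4 + 2·(-4); 2·2 + 4·4 + (-4)·(-4); 2·2 + (-4)·4 + 1·(-4)) = (6, 36, -16)
w3 = Jw2 = (58, 220, -148)
w4 = Jw3 = (318, 1588, -912)
The requested component of w4 is 1588.

1588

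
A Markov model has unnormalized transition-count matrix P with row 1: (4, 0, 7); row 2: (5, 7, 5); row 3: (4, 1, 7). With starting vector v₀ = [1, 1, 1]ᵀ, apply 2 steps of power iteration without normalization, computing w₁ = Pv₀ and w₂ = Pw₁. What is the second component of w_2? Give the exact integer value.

234

w1 = Pv₀ = (11, 17, 12)
w2 = Pw1 = (128, 234, 145)
The requested component of w2 is 234.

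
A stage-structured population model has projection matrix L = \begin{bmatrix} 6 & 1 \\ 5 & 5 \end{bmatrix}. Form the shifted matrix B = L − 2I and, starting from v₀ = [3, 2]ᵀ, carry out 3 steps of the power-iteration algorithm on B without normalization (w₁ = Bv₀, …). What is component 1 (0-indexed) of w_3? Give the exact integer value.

784

B = L − 2I has rows (4, 1); (5, 3)
w1 = Bv₀ = (4·3 + 1·2; 5·3 + 3·2) = (14, 21)
w2 = Bw1 = (4·14 + 1·21; 5·14 + 3·21) = (77, 133)
w3 = Bw2 = (441, 784)
Requested component of w3: 784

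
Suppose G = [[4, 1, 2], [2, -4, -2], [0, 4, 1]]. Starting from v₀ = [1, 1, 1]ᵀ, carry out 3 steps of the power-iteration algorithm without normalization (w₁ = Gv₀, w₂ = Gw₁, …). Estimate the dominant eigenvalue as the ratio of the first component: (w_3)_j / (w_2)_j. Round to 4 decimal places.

w1 = Gv₀ = (4·1 + 1·1 + 2·1; 2·1 + (-4)·1 + (-2)·1; 0·1 + 4·1 + 1·1) = (7, -4, 5)
w2 = Gw1 = (4·7 + 1·(-4) + 2·5; 2·7 + (-4)·(-4) + (-2)·5; 0·7 + 4·(-4) + 1·5) = (34, 20, -11)
w3 = Gw2 = (134, 10, 69)
Ratio at component: 134 / 34 = 3.9412

λ ≈ 3.9412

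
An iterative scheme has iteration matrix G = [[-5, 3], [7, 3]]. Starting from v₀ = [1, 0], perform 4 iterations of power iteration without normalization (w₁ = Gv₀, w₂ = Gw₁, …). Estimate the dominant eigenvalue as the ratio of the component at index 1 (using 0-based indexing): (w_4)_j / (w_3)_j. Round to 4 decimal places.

λ ≈ -3.8000

w1 = Gv₀ = (-5, 7)
w2 = Gw1 = (46, -14)
w3 = Gw2 = (-272, 280)
w4 = Gw3 = (2200, -1064)
Ratio at component: -1064 / 280 = -3.8000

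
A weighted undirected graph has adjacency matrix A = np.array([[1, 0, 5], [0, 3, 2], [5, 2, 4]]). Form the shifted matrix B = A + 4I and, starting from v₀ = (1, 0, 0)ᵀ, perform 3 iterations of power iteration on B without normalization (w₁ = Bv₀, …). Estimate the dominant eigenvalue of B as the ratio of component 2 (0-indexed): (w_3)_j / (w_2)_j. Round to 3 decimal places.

12.154

B = A + 4I has rows (5, 0, 5); (0, 7, 2); (5, 2, 8)
w1 = Bv₀ = (5, 0, 5)
w2 = Bw1 = (50, 10, 65)
w3 = Bw2 = (575, 200, 790)
Ratio: 790/65 = 12.154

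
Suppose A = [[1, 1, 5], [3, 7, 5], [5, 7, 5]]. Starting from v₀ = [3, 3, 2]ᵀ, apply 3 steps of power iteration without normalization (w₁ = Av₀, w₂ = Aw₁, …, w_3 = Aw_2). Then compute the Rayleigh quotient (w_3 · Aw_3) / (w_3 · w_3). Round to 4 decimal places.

λ ≈ 13.8377

w1 = Av₀ = (16, 40, 46)
w2 = Aw1 = (286, 558, 590)
w3 = Aw2 = (3794, 7714, 8286)
Aw3 = (52938, 106810, 114398)
w3·Aw3 = 3794·52938 + 7714·106810 + 8286·114398 = 1972680940; w3·w3 = 3794·3794 + 7714·7714 + 8286·8286 = 142558028
λ ≈ 1972680940/142558028 = 13.8377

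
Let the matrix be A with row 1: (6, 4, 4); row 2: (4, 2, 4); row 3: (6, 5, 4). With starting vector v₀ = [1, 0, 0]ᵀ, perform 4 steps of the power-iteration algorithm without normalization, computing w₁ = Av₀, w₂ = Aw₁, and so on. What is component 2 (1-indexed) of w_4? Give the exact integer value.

w1 = Av₀ = (6·1 + 4·0 + 4·0; 4·1 + 2·0 + 4·0; 6·1 + 5·0 + 4·0) = (6, 4, 6)
w2 = Aw1 = (6·6 + 4·4 + 4·6; 4·6 + 2·4 + 4·6; 6·6 + 5·4 + 4·6) = (76, 56, 80)
w3 = Aw2 = (1000, 736, 1056)
w4 = Aw3 = (13168, 9696, 13904)
The requested component of w4 is 9696.

9696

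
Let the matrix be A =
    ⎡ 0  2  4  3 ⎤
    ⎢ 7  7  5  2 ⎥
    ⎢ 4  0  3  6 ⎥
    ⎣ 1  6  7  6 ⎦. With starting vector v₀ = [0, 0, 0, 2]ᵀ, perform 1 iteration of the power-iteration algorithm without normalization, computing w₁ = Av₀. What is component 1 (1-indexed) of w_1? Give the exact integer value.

6

w1 = Av₀ = (0·0 + 2·0 + 4·0 + 3·2; 7·0 + 7·0 + 5·0 + 2·2; 4·0 + 0·0 + 3·0 + 6·2; 1·0 + 6·0 + 7·0 + 6·2) = (6, 4, 12, 12)
The requested component of w1 is 6.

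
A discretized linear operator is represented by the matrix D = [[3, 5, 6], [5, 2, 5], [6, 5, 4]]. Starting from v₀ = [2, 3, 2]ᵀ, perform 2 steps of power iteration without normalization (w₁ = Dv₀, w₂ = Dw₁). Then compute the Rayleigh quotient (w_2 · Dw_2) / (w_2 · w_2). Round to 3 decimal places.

w1 = Dv₀ = (3·2 + 5·3 + 6·2; 5·2 + 2·3 + 5·2; 6·2 + 5·3 + 4·2) = (33, 26, 35)
w2 = Dw1 = (3·33 + 5·26 + 6·35; 5·33 + 2·26 + 5·35; 6·33 + 5·26 + 4·35) = (439, 392, 468)
Dw2 = (6085, 5319, 6466)
w2·Dw2 = 439·6085 + 392·5319 + 468·6466 = 7782451; w2·w2 = 439·439 + 392·392 + 468·468 = 565409
λ ≈ 7782451/565409 = 13.764

λ ≈ 13.764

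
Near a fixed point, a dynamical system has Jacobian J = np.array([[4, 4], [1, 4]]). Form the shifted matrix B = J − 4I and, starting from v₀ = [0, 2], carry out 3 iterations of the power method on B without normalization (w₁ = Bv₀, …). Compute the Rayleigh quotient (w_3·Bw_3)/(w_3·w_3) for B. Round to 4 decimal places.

μ ≈ 0.0000

B = J − 4I has rows (0, 4); (1, 0)
w1 = Bv₀ = (0·0 + 4·2; 1·0 + 0·2) = (8, 0)
w2 = Bw1 = (0·8 + 4·0; 1·8 + 0·0) = (0, 8)
w3 = Bw2 = (32, 0)
Bw3 = (0, 32)
w3·Bw3 = 0; w3·w3 = 1024; μ ≈ 0/1024 = 0.0000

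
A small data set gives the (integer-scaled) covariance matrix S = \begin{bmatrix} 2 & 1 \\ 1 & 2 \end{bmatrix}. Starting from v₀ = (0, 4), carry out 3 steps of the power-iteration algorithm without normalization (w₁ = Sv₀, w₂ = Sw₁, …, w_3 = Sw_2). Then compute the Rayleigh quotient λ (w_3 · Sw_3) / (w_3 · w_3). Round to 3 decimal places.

w1 = Sv₀ = (2·0 + 1·4; 1·0 + 2·4) = (4, 8)
w2 = Sw1 = (2·4 + 1·8; 1·4 + 2·8) = (16, 20)
w3 = Sw2 = (52, 56)
Sw3 = (160, 164)
w3·Sw3 = 52·160 + 56·164 = 17504; w3·w3 = 52·52 + 56·56 = 5840
λ ≈ 17504/5840 = 2.997

2.997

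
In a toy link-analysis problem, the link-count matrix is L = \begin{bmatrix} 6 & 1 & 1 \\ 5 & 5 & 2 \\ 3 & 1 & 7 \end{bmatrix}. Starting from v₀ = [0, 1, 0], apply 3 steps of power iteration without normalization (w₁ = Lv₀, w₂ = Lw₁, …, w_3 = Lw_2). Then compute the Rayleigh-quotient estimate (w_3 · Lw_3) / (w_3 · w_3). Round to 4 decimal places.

λ ≈ 9.3589

w1 = Lv₀ = (6·0 + 1·1 + 1·0; 5·0 + 5·1 + 2·0; 3·0 + 1·1 + 7·0) = (1, 5, 1)
w2 = Lw1 = (6·1 + 1·5 + 1·1; 5·1 + 5·5 + 2·1; 3·1 + 1·5 + 7·1) = (12, 32, 15)
w3 = Lw2 = (119, 250, 173)
Lw3 = (1137, 2191, 1818)
w3·Lw3 = 119·1137 + 250·2191 + 173·1818 = 997567; w3·w3 = 119·119 + 250·250 + 173·173 = 106590
λ ≈ 997567/106590 = 9.3589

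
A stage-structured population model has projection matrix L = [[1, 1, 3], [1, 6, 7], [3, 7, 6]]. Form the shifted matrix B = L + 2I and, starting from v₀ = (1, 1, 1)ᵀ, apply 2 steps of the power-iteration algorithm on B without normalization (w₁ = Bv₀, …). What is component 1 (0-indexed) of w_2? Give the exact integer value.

B = L + 2I has rows (3, 1, 3); (1, 8, 7); (3, 7, 8)
w1 = Bv₀ = (7, 16, 18)
w2 = Bw1 = (91, 261, 277)
Requested component of w2: 261

261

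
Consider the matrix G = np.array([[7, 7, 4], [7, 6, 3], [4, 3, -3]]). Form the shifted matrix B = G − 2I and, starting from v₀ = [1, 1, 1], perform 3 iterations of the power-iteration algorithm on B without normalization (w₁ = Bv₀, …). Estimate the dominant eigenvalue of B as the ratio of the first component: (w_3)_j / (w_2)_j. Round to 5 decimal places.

B = G − 2I has rows (5, 7, 4); (7, 4, 3); (4, 3, -5)
w1 = Bv₀ = (5·1 + 7·1 + 4·1; 7·1 + 4·1 + 3·1; 4·1 + 3·1 + (-5)·1) = (16, 14, 2)
w2 = Bw1 = (5·16 + 7·14 + 4·2; 7·16 + 4·14 + 3·2; 4·16 + 3·14 + (-5)·2) = (186, 174, 96)
w3 = Bw2 = (2532, 2286, 786)
Ratio: 2532/186 = 13.61290

μ ≈ 13.61290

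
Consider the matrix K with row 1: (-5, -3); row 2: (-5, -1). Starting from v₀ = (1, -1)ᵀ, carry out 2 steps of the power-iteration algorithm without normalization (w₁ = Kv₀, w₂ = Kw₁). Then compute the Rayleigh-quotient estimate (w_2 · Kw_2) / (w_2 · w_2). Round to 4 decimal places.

w1 = Kv₀ = ((-5)·1 + (-3)·(-1); (-5)·1 + (-1)·(-1)) = (-2, -4)
w2 = Kw1 = ((-5)·(-2) + (-3)·(-4); (-5)·(-2) + (-1)·(-4)) = (22, 14)
Kw2 = (-152, -124)
w2·Kw2 = 22·(-152) + 14·(-124) = -5080; w2·w2 = 22·22 + 14·14 = 680
λ ≈ -5080/680 = -7.4706

λ ≈ -7.4706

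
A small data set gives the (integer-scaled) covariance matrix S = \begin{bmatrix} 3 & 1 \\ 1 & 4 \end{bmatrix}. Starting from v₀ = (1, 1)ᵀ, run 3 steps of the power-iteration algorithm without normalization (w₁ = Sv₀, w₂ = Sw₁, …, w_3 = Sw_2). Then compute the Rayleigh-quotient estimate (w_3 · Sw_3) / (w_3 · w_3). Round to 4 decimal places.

w1 = Sv₀ = (3·1 + 1·1; 1·1 + 4·1) = (4, 5)
w2 = Sw1 = (3·4 + 1·5; 1·4 + 4·5) = (17, 24)
w3 = Sw2 = (75, 113)
Sw3 = (338, 527)
w3·Sw3 = 75·338 + 113·527 = 84901; w3·w3 = 75·75 + 113·113 = 18394
λ ≈ 84901/18394 = 4.6157

λ ≈ 4.6157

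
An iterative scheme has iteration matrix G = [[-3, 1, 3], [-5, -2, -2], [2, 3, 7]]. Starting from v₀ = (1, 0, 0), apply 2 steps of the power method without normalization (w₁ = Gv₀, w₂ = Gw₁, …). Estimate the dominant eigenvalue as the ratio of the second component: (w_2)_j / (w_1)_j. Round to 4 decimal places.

w1 = Gv₀ = (-3, -5, 2)
w2 = Gw1 = (10, 21, -7)
Ratio at component: 21 / -5 = -4.2000

λ ≈ -4.2000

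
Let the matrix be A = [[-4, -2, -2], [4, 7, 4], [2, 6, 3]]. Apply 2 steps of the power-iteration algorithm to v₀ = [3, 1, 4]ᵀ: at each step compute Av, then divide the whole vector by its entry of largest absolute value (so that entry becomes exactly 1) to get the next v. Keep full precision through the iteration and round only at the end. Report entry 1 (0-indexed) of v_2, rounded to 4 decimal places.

1.0000

Av0 = (-22.00000, 35.00000, 24.00000); divide by 35.00000 → v1 = (-0.62857, 1.00000, 0.68571)
Av1 = (-0.85714, 7.22857, 6.80000); divide by 7.22857 → v2 = (-0.11858, 1.00000, 0.94071)
Requested entry of v2: 253/253 = 1.0000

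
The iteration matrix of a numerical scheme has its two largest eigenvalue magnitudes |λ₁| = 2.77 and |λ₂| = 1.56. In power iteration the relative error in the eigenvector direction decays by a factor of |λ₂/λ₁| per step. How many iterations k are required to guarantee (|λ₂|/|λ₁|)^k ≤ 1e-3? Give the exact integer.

13

|λ₂/λ₁| = 1.56/2.77 = 0.56318
Need k ≥ ln(1e-3) / ln(0.56318) = -6.9078 / -0.5742 ≈ 12.031
Smallest integer k satisfying the bound: 13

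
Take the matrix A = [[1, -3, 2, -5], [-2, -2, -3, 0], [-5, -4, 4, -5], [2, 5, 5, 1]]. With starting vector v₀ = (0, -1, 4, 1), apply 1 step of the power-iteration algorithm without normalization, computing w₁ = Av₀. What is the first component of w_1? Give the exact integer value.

w1 = Av₀ = (6, -10, 15, 16)
The requested component of w1 is 6.

6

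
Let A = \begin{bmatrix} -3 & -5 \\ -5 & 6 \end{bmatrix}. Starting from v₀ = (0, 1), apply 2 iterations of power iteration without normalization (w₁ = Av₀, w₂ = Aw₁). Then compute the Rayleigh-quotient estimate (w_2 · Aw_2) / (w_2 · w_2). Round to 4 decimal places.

w1 = Av₀ = ((-3)·0 + (-5)·1; (-5)·0 + 6·1) = (-5, 6)
w2 = Aw1 = ((-3)·(-5) + (-5)·6; (-5)·(-5) + 6·6) = (-15, 61)
Aw2 = (-260, 441)
w2·Aw2 = (-15)·(-260) + 61·441 = 30801; w2·w2 = (-15)·(-15) + 61·61 = 3946
λ ≈ 30801/3946 = 7.8056

7.8056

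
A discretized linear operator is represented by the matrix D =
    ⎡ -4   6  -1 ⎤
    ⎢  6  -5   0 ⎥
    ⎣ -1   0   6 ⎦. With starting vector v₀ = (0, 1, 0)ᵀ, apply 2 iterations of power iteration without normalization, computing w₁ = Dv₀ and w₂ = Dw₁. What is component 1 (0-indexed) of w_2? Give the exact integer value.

61

w1 = Dv₀ = ((-4)·0 + 6·1 + (-1)·0; 6·0 + (-5)·1 + 0·0; (-1)·0 + 0·1 + 6·0) = (6, -5, 0)
w2 = Dw1 = ((-4)·6 + 6·(-5) + (-1)·0; 6·6 + (-5)·(-5) + 0·0; (-1)·6 + 0·(-5) + 6·0) = (-54, 61, -6)
The requested component of w2 is 61.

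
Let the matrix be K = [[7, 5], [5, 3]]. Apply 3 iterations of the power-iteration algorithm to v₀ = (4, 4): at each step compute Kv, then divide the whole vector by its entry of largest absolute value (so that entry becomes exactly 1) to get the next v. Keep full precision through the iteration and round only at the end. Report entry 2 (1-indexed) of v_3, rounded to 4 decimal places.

0.6770

Kv0 = (48.00000, 32.00000); divide by 48.00000 → v1 = (1.00000, 0.66667)
Kv1 = (10.33333, 7.00000); divide by 10.33333 → v2 = (1.00000, 0.67742)
Kv2 = (10.38710, 7.03226); divide by 10.38710 → v3 = (1.00000, 0.67702)
Requested entry of v3: 3488/5152 = 0.6770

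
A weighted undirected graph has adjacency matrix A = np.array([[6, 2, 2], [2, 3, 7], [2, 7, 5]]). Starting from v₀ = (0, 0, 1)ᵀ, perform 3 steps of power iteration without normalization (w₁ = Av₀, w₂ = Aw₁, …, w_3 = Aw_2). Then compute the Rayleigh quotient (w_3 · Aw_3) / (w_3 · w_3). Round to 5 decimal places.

w1 = Av₀ = (6·0 + 2·0 + 2·1; 2·0 + 3·0 + 7·1; 2·0 + 7·0 + 5·1) = (2, 7, 5)
w2 = Aw1 = (6·2 + 2·7 + 2·5; 2·2 + 3·7 + 7·5; 2·2 + 7·7 + 5·5) = (36, 60, 78)
w3 = Aw2 = (492, 798, 882)
Aw3 = (6312, 9552, 10980)
w3·Aw3 = 492·6312 + 798·9552 + 882·10980 = 20412360; w3·w3 = 492·492 + 798·798 + 882·882 = 1656792
λ ≈ 20412360/1656792 = 12.32041

12.32041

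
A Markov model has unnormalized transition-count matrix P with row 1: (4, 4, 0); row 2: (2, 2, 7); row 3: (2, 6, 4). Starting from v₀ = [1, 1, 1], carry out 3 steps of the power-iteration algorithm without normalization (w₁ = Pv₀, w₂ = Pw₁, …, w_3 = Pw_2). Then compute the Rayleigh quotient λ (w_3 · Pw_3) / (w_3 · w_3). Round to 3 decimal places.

λ ≈ 10.704

w1 = Pv₀ = (8, 11, 12)
w2 = Pw1 = (76, 122, 130)
w3 = Pw2 = (792, 1306, 1404)
Pw3 = (8392, 14024, 15036)
w3·Pw3 = 792·8392 + 1306·14024 + 1404·15036 = 46072352; w3·w3 = 792·792 + 1306·1306 + 1404·1404 = 4304116
λ ≈ 46072352/4304116 = 10.704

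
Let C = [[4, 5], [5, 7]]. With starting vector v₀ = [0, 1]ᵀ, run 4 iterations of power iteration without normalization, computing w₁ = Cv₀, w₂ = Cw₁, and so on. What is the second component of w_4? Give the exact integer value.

8501

w1 = Cv₀ = (4·0 + 5·1; 5·0 + 7·1) = (5, 7)
w2 = Cw1 = (4·5 + 5·7; 5·5 + 7·7) = (55, 74)
w3 = Cw2 = (590, 793)
w4 = Cw3 = (6325, 8501)
The requested component of w4 is 8501.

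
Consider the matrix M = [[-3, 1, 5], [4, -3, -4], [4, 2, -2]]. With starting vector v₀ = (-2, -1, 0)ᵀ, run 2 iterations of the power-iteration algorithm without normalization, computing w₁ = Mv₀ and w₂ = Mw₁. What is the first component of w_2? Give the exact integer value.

-70

w1 = Mv₀ = ((-3)·(-2) + 1·(-1) + 5·0; 4·(-2) + (-3)·(-1) + (-4)·0; 4·(-2) + 2·(-1) + (-2)·0) = (5, -5, -10)
w2 = Mw1 = ((-3)·5 + 1·(-5) + 5·(-10); 4·5 + (-3)·(-5) + (-4)·(-10); 4·5 + 2·(-5) + (-2)·(-10)) = (-70, 75, 30)
The requested component of w2 is -70.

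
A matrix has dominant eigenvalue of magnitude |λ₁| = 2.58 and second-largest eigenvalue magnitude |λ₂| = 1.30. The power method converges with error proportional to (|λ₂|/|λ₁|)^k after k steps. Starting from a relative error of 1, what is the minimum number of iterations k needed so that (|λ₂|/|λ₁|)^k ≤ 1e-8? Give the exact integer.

|λ₂/λ₁| = 1.30/2.58 = 0.50388
Need k ≥ ln(1e-8) / ln(0.50388) = -18.4207 / -0.6854 ≈ 26.875
Smallest integer k satisfying the bound: 27

27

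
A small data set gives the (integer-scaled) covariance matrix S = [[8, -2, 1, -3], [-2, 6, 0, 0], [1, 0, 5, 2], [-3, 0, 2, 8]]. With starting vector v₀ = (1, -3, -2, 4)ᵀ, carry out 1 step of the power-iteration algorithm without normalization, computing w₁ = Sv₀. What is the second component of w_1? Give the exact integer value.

-20

w1 = Sv₀ = (8·1 + (-2)·(-3) + 1·(-2) + (-3)·4; (-2)·1 + 6·(-3) + 0·(-2) + 0·4; 1·1 + 0·(-3) + 5·(-2) + 2·4; (-3)·1 + 0·(-3) + 2·(-2) + 8·4) = (0, -20, -1, 25)
The requested component of w1 is -20.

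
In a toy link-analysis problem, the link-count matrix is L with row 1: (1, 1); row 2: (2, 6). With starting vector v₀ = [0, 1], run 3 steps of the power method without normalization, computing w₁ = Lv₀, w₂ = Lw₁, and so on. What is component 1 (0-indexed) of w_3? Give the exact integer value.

w1 = Lv₀ = (1·0 + 1·1; 2·0 + 6·1) = (1, 6)
w2 = Lw1 = (1·1 + 1·6; 2·1 + 6·6) = (7, 38)
w3 = Lw2 = (45, 242)
The requested component of w3 is 242.

242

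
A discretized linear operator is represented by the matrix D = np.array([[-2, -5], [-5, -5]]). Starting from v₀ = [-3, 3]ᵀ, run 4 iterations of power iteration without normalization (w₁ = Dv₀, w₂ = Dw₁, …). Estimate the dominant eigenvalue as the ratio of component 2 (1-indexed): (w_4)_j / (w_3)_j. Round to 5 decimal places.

w1 = Dv₀ = ((-2)·(-3) + (-5)·3; (-5)·(-3) + (-5)·3) = (-9, 0)
w2 = Dw1 = ((-2)·(-9) + (-5)·0; (-5)·(-9) + (-5)·0) = (18, 45)
w3 = Dw2 = (-261, -315)
w4 = Dw3 = (2097, 2880)
Ratio at component: 2880 / -315 = -9.14286

λ ≈ -9.14286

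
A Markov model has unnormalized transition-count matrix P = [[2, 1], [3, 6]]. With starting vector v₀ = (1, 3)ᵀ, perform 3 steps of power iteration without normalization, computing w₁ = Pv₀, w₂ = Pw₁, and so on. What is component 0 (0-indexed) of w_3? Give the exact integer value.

w1 = Pv₀ = (5, 21)
w2 = Pw1 = (31, 141)
w3 = Pw2 = (203, 939)
The requested component of w3 is 203.

203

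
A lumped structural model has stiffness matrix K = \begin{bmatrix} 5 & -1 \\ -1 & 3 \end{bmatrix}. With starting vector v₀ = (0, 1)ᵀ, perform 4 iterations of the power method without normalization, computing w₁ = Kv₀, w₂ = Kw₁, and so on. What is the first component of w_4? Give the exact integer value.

-288

w1 = Kv₀ = (5·0 + (-1)·1; (-1)·0 + 3·1) = (-1, 3)
w2 = Kw1 = (5·(-1) + (-1)·3; (-1)·(-1) + 3·3) = (-8, 10)
w3 = Kw2 = (-50, 38)
w4 = Kw3 = (-288, 164)
The requested component of w4 is -288.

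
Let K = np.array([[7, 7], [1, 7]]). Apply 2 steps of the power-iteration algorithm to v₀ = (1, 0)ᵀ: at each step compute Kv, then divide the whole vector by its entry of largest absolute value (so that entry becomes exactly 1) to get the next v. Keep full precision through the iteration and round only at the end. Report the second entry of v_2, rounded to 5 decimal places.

0.25000

Kv0 = (7.000000, 1.000000); divide by 7.000000 → v1 = (1.000000, 0.142857)
Kv1 = (8.000000, 2.000000); divide by 8.000000 → v2 = (1.000000, 0.250000)
Requested entry of v2: 14/56 = 0.25000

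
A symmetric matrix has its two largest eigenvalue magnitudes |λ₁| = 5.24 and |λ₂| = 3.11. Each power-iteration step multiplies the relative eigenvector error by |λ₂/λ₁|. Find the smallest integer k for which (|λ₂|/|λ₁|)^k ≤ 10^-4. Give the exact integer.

|λ₂/λ₁| = 3.11/5.24 = 0.59351
Need k ≥ ln(10^-4) / ln(0.59351) = -9.2103 / -0.5217 ≈ 17.655
Smallest integer k satisfying the bound: 18

18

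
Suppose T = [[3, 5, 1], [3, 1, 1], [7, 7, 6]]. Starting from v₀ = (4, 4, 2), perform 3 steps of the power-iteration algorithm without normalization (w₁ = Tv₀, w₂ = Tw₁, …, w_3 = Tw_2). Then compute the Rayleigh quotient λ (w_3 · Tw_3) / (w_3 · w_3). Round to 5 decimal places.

w1 = Tv₀ = (3·4 + 5·4 + 1·2; 3·4 + 1·4 + 1·2; 7·4 + 7·4 + 6·2) = (34, 18, 68)
w2 = Tw1 = (3·34 + 5·18 + 1·68; 3·34 + 1·18 + 1·68; 7·34 + 7·18 + 6·68) = (260, 188, 772)
w3 = Tw2 = (2492, 1740, 7768)
Tw3 = (23944, 16984, 76232)
w3·Tw3 = 2492·23944 + 1740·16984 + 7768·76232 = 681390784; w3·w3 = 2492·2492 + 1740·1740 + 7768·7768 = 69579488
λ ≈ 681390784/69579488 = 9.79298

λ ≈ 9.79298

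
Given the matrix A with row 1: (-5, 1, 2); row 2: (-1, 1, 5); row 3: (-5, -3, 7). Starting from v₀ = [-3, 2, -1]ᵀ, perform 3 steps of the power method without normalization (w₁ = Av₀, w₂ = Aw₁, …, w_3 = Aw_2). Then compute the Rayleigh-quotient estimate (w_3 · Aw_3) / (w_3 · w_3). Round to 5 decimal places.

w1 = Av₀ = ((-5)·(-3) + 1·2 + 2·(-1); (-1)·(-3) + 1·2 + 5·(-1); (-5)·(-3) + (-3)·2 + 7·(-1)) = (15, 0, 2)
w2 = Aw1 = ((-5)·15 + 1·0 + 2·2; (-1)·15 + 1·0 + 5·2; (-5)·15 + (-3)·0 + 7·2) = (-71, -5, -61)
w3 = Aw2 = (228, -239, -57)
Aw3 = (-1493, -752, -822)
w3·Aw3 = 228·(-1493) + (-239)·(-752) + (-57)·(-822) = -113822; w3·w3 = 228·228 + (-239)·(-239) + (-57)·(-57) = 112354
λ ≈ -113822/112354 = -1.01307

λ ≈ -1.01307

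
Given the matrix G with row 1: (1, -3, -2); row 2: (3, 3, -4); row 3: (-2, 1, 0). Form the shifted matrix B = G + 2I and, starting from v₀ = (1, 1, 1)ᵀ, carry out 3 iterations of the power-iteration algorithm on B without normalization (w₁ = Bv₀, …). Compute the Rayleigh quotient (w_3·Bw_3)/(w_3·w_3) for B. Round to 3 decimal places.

B = G + 2I has rows (3, -3, -2); (3, 5, -4); (-2, 1, 2)
w1 = Bv₀ = (3·1 + (-3)·1 + (-2)·1; 3·1 + 5·1 + (-4)·1; (-2)·1 + 1·1 + 2·1) = (-2, 4, 1)
w2 = Bw1 = (3·(-2) + (-3)·4 + (-2)·1; 3·(-2) + 5·4 + (-4)·1; (-2)·(-2) + 1·4 + 2·1) = (-20, 10, 10)
w3 = Bw2 = (-110, -50, 70)
Bw3 = (-320, -860, 310)
w3·Bw3 = 99900; w3·w3 = 19500; μ ≈ 99900/19500 = 5.123

5.123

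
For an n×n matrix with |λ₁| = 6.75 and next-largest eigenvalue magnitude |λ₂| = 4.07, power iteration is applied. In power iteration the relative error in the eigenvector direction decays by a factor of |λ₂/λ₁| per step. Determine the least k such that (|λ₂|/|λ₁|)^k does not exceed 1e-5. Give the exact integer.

23

|λ₂/λ₁| = 4.07/6.75 = 0.60296
Need k ≥ ln(1e-5) / ln(0.60296) = -11.5129 / -0.5059 ≈ 22.757
Smallest integer k satisfying the bound: 23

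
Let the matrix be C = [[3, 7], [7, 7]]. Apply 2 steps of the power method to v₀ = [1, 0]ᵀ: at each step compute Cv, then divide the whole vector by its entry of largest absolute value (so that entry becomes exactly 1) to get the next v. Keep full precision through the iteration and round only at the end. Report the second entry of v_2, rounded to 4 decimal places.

Cv0 = (3.00000, 7.00000); divide by 7.00000 → v1 = (0.42857, 1.00000)
Cv1 = (8.28571, 10.00000); divide by 10.00000 → v2 = (0.82857, 1.00000)
Requested entry of v2: 70/70 = 1.0000

1.0000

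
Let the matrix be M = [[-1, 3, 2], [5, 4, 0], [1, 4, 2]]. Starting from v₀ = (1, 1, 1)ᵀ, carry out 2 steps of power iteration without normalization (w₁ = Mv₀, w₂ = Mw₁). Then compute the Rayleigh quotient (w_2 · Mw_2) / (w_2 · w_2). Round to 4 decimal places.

w1 = Mv₀ = ((-1)·1 + 3·1 + 2·1; 5·1 + 4·1 + 0·1; 1·1 + 4·1 + 2·1) = (4, 9, 7)
w2 = Mw1 = ((-1)·4 + 3·9 + 2·7; 5·4 + 4·9 + 0·7; 1·4 + 4·9 + 2·7) = (37, 56, 54)
Mw2 = (239, 409, 369)
w2·Mw2 = 37·239 + 56·409 + 54·369 = 51673; w2·w2 = 37·37 + 56·56 + 54·54 = 7421
λ ≈ 51673/7421 = 6.9631

λ ≈ 6.9631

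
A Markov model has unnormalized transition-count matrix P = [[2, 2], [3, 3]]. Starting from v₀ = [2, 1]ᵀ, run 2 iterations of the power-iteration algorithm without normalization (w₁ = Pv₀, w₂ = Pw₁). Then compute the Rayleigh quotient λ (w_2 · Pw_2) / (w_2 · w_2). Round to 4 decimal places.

5.0000

w1 = Pv₀ = (2·2 + 2·1; 3·2 + 3·1) = (6, 9)
w2 = Pw1 = (2·6 + 2·9; 3·6 + 3·9) = (30, 45)
Pw2 = (150, 225)
w2·Pw2 = 30·150 + 45·225 = 14625; w2·w2 = 30·30 + 45·45 = 2925
λ ≈ 14625/2925 = 5.0000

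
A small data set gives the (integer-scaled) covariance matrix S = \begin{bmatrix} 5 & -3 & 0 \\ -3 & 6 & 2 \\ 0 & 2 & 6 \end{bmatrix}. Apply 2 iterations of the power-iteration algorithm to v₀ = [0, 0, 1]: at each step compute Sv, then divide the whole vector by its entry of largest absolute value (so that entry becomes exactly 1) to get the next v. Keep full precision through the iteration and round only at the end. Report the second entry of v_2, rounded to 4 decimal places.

0.6000

Sv0 = (0.00000, 2.00000, 6.00000); divide by 6.00000 → v1 = (0.00000, 0.33333, 1.00000)
Sv1 = (-1.00000, 4.00000, 6.66667); divide by 6.66667 → v2 = (-0.15000, 0.60000, 1.00000)
Requested entry of v2: 24/40 = 0.6000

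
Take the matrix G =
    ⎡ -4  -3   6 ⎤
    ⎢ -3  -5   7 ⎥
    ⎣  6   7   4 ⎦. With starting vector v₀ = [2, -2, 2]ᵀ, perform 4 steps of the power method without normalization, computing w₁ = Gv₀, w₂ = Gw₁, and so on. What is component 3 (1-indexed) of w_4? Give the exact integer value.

w1 = Gv₀ = ((-4)·2 + (-3)·(-2) + 6·2; (-3)·2 + (-5)·(-2) + 7·2; 6·2 + 7·(-2) + 4·2) = (10, 18, 6)
w2 = Gw1 = ((-4)·10 + (-3)·18 + 6·6; (-3)·10 + (-5)·18 + 7·6; 6·10 + 7·18 + 4·6) = (-58, -78, 210)
w3 = Gw2 = (1726, 2034, -54)
w4 = Gw3 = (-13330, -15726, 24378)
The requested component of w4 is 24378.

24378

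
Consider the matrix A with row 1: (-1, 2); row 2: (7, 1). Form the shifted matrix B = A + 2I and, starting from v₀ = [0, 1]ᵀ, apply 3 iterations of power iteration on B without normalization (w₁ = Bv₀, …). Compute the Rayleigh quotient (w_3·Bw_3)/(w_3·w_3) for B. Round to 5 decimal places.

μ ≈ 5.96198

B = A + 2I has rows (1, 2); (7, 3)
w1 = Bv₀ = (1·0 + 2·1; 7·0 + 3·1) = (2, 3)
w2 = Bw1 = (1·2 + 2·3; 7·2 + 3·3) = (8, 23)
w3 = Bw2 = (54, 125)
Bw3 = (304, 753)
w3·Bw3 = 110541; w3·w3 = 18541; μ ≈ 110541/18541 = 5.96198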